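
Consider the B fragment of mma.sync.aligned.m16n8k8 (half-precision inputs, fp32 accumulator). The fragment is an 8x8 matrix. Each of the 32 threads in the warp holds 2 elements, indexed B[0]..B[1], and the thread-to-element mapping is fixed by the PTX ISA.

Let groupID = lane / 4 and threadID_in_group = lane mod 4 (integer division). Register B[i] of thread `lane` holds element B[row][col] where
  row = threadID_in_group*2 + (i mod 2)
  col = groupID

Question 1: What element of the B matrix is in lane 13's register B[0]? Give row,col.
2,3

13: grp=3,tig=1
[0] (1*2+0,3) = (2,3)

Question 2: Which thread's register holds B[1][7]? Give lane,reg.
c: 7->gid=7  r: 1->tid=0,i&1=1
L=7*4+0=28  i=1=1

28,1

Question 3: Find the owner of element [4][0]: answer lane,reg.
2,0

c:0=>grp=0  r:4=>tig=2,lo=0
L=0*4+2=2  i=0=0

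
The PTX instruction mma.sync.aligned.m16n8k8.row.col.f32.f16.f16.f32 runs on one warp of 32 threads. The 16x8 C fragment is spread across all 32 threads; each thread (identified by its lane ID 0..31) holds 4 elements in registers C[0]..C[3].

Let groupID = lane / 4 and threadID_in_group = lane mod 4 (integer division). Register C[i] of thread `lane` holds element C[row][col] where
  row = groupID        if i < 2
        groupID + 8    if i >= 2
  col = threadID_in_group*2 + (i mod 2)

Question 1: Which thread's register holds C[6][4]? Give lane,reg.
r=6->g=6,rb=0  c=4->t=2,b0=0
L=6*4+2=26  i=0*2+0=0

26,0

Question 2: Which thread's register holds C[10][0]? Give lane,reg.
8,2

r=10⇒gr=2,Rb=1  c=0⇒th=0,odd=0
L=2*4+0=8  i=1*2+0=2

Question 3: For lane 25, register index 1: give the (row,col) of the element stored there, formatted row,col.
lane 25: G=6 (25/4), T=1 (25%4)
i=1: r=6+0=6, c=1*2+1=3

6,3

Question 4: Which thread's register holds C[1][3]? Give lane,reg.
r=1⇒gr=1,Rb=0  c=3⇒th=1,odd=1
L=1*4+1=5  i=0*2+1=1

5,1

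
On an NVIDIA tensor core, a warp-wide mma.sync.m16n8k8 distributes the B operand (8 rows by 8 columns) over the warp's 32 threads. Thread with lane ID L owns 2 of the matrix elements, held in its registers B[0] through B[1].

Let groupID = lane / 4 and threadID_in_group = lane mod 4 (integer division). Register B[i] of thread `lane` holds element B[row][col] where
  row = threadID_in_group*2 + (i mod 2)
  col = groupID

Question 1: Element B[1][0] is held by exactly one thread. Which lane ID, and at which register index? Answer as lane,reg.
c=0⇒gr=0  r=1⇒th=0,odd=1
L=0*4+0=0  i=1=1

0,1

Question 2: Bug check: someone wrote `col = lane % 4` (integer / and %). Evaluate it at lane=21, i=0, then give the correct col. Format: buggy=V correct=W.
`lane % 4`[21,0]->1
lane 21: g=5 (21/4), t=1 (21%4)
i=0: r=1*2+0=2, c=g=5
col: 1 vs 5

buggy=1 correct=5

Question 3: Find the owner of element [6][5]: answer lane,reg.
c=5->g=5  r=6->t=3,b0=0
L=5*4+3=23  i=0=0

23,0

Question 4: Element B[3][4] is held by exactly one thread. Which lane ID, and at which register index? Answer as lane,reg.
17,1

c=4→G=4  r=3→T=1,p=1
L=4*4+1=17  i=1=1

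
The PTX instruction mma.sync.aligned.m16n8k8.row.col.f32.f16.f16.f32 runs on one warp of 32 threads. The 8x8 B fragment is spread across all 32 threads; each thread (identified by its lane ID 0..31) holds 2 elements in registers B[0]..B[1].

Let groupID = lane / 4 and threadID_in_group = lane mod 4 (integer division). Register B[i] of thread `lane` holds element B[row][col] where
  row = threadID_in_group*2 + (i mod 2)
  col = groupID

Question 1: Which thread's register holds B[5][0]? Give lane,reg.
2,1

c=0→G=0  r=5→T=2,p=1
L=0*4+2=2  i=1=1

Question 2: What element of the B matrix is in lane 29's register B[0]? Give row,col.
2,7

lane 29: gr=7 (29/4), th=1 (29%4)
i=0: r=1*2+0=2, c=gr=7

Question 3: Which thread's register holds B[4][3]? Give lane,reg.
14,0

c=3⇒gr=3  r=4⇒th=2,odd=0
L=3*4+2=14  i=0=0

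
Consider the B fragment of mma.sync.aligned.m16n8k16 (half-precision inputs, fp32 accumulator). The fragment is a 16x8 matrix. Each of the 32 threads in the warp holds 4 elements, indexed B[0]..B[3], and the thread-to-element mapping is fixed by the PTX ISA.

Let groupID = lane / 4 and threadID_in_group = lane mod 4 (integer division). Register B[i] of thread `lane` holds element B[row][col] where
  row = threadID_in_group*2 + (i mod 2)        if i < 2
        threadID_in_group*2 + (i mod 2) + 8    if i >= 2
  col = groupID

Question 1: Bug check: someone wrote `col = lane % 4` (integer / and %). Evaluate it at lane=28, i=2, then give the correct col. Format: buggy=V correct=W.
buggy=0 correct=7

`lane % 4`[28,2]→0
L=28→G=28>>2=7, T=28&3=0
[2]→row 0·2+0+8=8  col G=7
col: 0 vs 7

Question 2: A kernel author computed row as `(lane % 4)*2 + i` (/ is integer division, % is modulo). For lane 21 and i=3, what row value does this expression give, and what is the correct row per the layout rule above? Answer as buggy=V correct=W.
buggy=5 correct=11

`(lane % 4)*2 + i`[21,3]=>5
L=21=>grp=21>>2=5, tig=21&3=1
[3]=>row 1·2+1+8=11  col grp=5
row: 5 vs 11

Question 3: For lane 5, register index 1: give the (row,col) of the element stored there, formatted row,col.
3,1

5: grp=1,tig=1
[1] (1*2+1+0,1) = (3,1)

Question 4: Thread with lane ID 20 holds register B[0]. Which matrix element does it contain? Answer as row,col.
0,5

L=20⇒gr=20>>2=5, th=20&3=0
[0]⇒row 0·2+0+0=0  col gr=5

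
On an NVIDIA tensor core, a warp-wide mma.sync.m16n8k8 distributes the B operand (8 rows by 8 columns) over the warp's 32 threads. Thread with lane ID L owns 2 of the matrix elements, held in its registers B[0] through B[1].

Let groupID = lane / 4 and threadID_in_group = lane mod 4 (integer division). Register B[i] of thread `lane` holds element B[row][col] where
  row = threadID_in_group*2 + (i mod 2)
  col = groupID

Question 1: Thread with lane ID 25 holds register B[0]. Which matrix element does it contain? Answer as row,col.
2,6

25: G=6,T=1
[0] (1*2+0,6) = (2,6)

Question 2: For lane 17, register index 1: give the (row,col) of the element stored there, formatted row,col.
3,4

lane 17: gr=4 (17/4), th=1 (17%4)
i=1: r=1*2+1=3, c=gr=4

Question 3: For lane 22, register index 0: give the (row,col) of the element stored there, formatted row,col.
4,5

L=22=>grp=22>>2=5, tig=22&3=2
[0]=>row 2·2+0=4  col grp=5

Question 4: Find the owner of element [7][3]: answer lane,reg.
c: 3->gid=3  r: 7->tid=3,i&1=1
L=3*4+3=15  i=1=1

15,1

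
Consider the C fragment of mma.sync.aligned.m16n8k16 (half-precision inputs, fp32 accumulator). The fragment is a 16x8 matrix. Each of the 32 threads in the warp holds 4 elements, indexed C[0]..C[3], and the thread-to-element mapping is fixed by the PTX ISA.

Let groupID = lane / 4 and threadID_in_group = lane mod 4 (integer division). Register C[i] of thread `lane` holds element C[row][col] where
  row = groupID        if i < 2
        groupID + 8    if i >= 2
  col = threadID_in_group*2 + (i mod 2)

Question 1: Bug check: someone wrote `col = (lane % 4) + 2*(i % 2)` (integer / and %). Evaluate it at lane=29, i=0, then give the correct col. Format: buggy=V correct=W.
`(lane % 4) + 2*(i % 2)`[29,0]⇒1
lane 29⇒29/4=7, 29 mod 4=1
i=0  r:7+0⇒7  c:2·1+0⇒2
col: 1 vs 2

buggy=1 correct=2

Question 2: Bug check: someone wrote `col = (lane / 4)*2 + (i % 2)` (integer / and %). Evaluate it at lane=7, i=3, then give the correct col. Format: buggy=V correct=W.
buggy=3 correct=7

`(lane / 4)*2 + (i % 2)`[7,3]->3
lane 7->7/4=1, 7 mod 4=3
i=3  r:1+8->9  c:2·3+1->7
col: 3 vs 7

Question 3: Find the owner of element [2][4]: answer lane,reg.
r=2→G=2,rhi=0  c=4→T=2,p=0
L=2*4+2=10  i=0*2+0=0

10,0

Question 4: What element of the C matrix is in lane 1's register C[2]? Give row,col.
L=1→G=1>>2=0, T=1&3=1
[2]→row 0+8=8  col 1·2+0=2

8,2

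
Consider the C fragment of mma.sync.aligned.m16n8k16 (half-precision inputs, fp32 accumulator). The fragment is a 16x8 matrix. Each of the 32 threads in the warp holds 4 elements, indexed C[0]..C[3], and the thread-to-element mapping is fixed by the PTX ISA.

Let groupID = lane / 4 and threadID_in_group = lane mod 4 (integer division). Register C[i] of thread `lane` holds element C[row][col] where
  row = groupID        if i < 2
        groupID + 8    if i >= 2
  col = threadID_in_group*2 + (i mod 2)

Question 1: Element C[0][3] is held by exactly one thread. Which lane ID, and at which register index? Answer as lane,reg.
1,1

r: 0->gid=0,r8=0  c: 3->tid=1,i&1=1
L=0*4+1=1  i=0*2+1=1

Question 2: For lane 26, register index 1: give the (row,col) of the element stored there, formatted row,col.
lane 26: grp=6 (26/4), tig=2 (26%4)
i=1: r=6+0=6, c=2*2+1=5

6,5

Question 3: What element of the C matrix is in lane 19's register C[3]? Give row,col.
L=19->g=19>>2=4, t=19&3=3
[3]->row 4+8=12  col 3·2+1=7

12,7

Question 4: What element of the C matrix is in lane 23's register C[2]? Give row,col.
13,6

L=23=>grp=23>>2=5, tig=23&3=3
[2]=>row 5+8=13  col 3·2+0=6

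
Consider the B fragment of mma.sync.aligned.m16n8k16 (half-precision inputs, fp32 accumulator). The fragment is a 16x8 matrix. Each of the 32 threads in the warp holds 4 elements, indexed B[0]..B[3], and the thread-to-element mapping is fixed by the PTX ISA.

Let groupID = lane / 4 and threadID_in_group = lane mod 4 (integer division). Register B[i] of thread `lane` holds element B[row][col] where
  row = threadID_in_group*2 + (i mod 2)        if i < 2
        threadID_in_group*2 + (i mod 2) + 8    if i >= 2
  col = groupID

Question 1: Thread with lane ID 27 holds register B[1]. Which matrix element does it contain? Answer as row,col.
7,6

L=27⇒gr=27>>2=6, th=27&3=3
[1]⇒row 3·2+1+0=7  col gr=6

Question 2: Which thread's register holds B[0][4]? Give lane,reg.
c=4→G=4  r=0→rhi=0,T=0,p=0
L=4*4+0=16  i=0*2+0=0

16,0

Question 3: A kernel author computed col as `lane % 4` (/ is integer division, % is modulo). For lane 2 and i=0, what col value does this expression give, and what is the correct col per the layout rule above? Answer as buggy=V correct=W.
`lane % 4`[2,0]->2
lane 2->2/4=0, 2 mod 4=2
i=0  r:2·2+0+0->4  c:0
col: 2 vs 0

buggy=2 correct=0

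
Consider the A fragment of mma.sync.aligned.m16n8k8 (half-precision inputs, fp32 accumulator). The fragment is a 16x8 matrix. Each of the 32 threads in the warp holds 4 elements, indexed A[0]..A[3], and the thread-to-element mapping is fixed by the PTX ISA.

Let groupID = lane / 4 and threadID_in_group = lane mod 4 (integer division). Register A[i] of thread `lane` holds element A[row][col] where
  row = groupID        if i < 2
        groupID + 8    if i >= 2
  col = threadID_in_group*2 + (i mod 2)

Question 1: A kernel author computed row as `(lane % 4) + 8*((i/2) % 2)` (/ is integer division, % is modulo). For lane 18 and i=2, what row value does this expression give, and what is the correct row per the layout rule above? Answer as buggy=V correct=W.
buggy=10 correct=12

`(lane % 4) + 8*((i/2) % 2)`[18,2]→10
lane 18→18/4=4, 18 mod 4=2
i=2  r:4+8→12  c:2·2+0→4
row: 10 vs 12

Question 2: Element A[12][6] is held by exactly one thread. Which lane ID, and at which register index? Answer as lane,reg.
19,2

r=12→G=4,rhi=1  c=6→T=3,p=0
L=4*4+3=19  i=1*2+0=2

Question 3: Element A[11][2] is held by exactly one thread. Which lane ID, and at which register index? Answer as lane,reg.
13,2

r=11->g=3,rb=1  c=2->t=1,b0=0
L=3*4+1=13  i=1*2+0=2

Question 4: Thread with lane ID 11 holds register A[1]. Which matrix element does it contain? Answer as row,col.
lane 11: gr=2 (11/4), th=3 (11%4)
i=1: r=2+0=2, c=3*2+1=7

2,7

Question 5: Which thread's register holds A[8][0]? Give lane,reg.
0,2

r=8->g=0,rb=1  c=0->t=0,b0=0
L=0*4+0=0  i=1*2+0=2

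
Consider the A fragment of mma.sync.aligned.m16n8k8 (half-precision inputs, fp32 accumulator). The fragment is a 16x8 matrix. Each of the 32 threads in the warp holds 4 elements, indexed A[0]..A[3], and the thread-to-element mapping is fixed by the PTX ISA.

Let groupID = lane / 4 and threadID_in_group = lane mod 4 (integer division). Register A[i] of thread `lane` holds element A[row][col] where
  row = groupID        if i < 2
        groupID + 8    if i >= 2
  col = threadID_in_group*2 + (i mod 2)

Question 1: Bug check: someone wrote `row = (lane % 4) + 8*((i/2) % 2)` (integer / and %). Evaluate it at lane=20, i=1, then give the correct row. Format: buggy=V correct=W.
buggy=0 correct=5

`(lane % 4) + 8*((i/2) % 2)`[20,1]=>0
lane 20=>20/4=5, 20 mod 4=0
i=1  r:5+0=>5  c:2·0+1=>1
row: 0 vs 5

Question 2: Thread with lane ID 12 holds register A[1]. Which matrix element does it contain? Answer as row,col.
12: grp=3,tig=0
[1] (3+0,0*2+1) = (3,1)

3,1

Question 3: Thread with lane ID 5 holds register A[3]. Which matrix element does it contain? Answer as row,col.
9,3

5: grp=1,tig=1
[3] (1+8,1*2+1) = (9,3)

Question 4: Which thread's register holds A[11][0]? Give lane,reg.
12,2

r=11->g=3,rb=1  c=0->t=0,b0=0
L=3*4+0=12  i=1*2+0=2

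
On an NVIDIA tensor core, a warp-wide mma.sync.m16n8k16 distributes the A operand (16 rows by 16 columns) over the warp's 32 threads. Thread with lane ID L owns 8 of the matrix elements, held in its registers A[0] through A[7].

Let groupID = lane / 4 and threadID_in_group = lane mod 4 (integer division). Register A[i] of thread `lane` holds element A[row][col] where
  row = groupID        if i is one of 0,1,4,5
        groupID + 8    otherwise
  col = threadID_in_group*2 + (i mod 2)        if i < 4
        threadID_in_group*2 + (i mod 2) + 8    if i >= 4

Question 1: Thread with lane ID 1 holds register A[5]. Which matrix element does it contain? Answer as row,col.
L=1→G=1>>2=0, T=1&3=1
[5]→row 0+0=0  col 1·2+1+8=11

0,11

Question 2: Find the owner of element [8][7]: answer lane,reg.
3,3

r=8->g=0,rb=1  c=7->cb=0,t=3,b0=1
L=0*4+3=3  i=0*4+1*2+1=3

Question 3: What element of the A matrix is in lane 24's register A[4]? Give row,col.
6,8

lane 24⇒24/4=6, 24 mod 4=0
i=4  r:6+0⇒6  c:2·0+0+8⇒8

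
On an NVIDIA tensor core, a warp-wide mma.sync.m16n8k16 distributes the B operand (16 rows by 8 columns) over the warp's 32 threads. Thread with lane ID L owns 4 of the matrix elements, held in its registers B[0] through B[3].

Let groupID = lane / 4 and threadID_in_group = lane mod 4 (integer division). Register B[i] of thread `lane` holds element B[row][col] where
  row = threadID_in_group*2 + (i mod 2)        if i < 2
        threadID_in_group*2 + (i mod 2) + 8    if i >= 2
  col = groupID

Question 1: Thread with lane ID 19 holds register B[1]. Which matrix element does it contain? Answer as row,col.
L=19->gid=19>>2=4, tid=19&3=3
[1]->row 3·2+1+0=7  col gid=4

7,4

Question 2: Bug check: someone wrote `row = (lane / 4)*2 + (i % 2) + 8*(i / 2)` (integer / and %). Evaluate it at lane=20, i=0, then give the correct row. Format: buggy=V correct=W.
buggy=10 correct=0

`(lane / 4)*2 + (i % 2) + 8*(i / 2)`[20,0]->10
lane 20->20/4=5, 20 mod 4=0
i=0  r:2·0+0+0->0  c:5
row: 10 vs 0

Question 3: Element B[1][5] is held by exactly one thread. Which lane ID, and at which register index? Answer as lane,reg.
c=5⇒gr=5  r=1⇒Rb=0,th=0,odd=1
L=5*4+0=20  i=0*2+1=1

20,1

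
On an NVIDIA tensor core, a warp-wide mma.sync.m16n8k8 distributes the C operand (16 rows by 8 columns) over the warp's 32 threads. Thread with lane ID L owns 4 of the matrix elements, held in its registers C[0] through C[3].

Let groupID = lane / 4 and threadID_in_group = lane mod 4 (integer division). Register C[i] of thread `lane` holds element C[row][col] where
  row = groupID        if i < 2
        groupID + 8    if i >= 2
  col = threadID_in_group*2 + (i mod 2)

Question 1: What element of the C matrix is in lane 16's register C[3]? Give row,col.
12,1

16: g=4,t=0
[3] (4+8,0*2+1) = (12,1)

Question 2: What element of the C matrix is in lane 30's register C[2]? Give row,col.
15,4

lane 30: G=7 (30/4), T=2 (30%4)
i=2: r=7+8=15, c=2*2+0=4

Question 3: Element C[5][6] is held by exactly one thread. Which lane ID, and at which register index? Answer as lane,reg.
r=5⇒gr=5,Rb=0  c=6⇒th=3,odd=0
L=5*4+3=23  i=0*2+0=0

23,0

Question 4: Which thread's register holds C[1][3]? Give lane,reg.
r:1=>grp=1,rB=0  c:3=>tig=1,lo=1
L=1*4+1=5  i=0*2+1=1

5,1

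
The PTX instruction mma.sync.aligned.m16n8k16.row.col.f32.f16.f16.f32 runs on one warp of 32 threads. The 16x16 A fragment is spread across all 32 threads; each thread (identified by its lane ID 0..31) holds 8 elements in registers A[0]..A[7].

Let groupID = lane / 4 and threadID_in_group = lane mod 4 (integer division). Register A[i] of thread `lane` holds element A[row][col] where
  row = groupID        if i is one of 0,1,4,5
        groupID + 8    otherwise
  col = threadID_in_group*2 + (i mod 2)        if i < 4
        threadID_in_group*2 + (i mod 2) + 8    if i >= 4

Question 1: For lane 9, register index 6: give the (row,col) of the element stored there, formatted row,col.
L=9->gid=9>>2=2, tid=9&3=1
[6]->row 2+8=10  col 1·2+0+8=10

10,10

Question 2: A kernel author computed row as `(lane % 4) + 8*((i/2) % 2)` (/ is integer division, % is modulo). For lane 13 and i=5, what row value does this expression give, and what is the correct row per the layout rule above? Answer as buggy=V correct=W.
buggy=1 correct=3

`(lane % 4) + 8*((i/2) % 2)`[13,5]->1
L=13->g=13>>2=3, t=13&3=1
[5]->row 3+0=3  col 1·2+1+8=11
row: 1 vs 3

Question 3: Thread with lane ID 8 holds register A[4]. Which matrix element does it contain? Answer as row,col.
8: grp=2,tig=0
[4] (2+0,0*2+0+8) = (2,8)

2,8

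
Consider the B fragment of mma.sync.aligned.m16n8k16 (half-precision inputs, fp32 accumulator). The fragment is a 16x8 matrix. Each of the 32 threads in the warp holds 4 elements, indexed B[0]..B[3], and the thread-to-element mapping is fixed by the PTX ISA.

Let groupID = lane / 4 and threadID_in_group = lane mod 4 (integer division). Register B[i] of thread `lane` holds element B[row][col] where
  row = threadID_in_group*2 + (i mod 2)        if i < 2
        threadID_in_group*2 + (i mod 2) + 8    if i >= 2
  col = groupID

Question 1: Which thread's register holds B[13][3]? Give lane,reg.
c: 3->gid=3  r: 13->r8=1,tid=2,i&1=1
L=3*4+2=14  i=1*2+1=3

14,3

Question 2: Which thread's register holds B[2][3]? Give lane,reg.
13,0

c: 3->gid=3  r: 2->r8=0,tid=1,i&1=0
L=3*4+1=13  i=0*2+0=0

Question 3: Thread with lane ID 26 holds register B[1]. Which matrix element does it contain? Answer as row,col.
L=26->g=26>>2=6, t=26&3=2
[1]->row 2·2+1+0=5  col g=6

5,6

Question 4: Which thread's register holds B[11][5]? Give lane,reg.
21,3

c=5→G=5  r=11→rhi=1,T=1,p=1
L=5*4+1=21  i=1*2+1=3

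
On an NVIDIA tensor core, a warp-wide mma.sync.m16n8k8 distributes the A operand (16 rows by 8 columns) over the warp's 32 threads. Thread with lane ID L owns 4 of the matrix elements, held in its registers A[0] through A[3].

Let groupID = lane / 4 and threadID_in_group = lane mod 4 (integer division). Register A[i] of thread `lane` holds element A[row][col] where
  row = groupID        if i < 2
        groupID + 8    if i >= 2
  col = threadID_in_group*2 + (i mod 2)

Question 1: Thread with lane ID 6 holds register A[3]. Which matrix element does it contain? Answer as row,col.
9,5

6: G=1,T=2
[3] (1+8,2*2+1) = (9,5)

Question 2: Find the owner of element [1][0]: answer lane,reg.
4,0

r=1→G=1,rhi=0  c=0→T=0,p=0
L=1*4+0=4  i=0*2+0=0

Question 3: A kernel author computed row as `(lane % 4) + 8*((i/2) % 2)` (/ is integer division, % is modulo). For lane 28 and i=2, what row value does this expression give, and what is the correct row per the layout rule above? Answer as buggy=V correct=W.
buggy=8 correct=15

`(lane % 4) + 8*((i/2) % 2)`[28,2]⇒8
lane 28⇒28/4=7, 28 mod 4=0
i=2  r:7+8⇒15  c:2·0+0⇒0
row: 8 vs 15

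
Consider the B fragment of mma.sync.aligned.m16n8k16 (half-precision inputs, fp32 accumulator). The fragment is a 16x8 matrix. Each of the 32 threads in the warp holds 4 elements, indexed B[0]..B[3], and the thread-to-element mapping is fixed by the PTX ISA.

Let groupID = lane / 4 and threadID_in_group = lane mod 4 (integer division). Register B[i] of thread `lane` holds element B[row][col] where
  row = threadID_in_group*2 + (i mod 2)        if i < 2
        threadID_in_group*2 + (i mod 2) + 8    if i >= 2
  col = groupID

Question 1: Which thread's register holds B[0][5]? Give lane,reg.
20,0

c=5⇒gr=5  r=0⇒Rb=0,th=0,odd=0
L=5*4+0=20  i=0*2+0=0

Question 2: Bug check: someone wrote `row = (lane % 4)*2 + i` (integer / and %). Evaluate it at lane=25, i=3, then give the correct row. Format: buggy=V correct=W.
`(lane % 4)*2 + i`[25,3]→5
25: G=6,T=1
[3] (1*2+1+8,6) = (11,6)
row: 5 vs 11

buggy=5 correct=11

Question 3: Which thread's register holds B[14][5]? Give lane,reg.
23,2

c=5⇒gr=5  r=14⇒Rb=1,th=3,odd=0
L=5*4+3=23  i=1*2+0=2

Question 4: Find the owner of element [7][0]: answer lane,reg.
3,1

c: 0->gid=0  r: 7->r8=0,tid=3,i&1=1
L=0*4+3=3  i=0*2+1=1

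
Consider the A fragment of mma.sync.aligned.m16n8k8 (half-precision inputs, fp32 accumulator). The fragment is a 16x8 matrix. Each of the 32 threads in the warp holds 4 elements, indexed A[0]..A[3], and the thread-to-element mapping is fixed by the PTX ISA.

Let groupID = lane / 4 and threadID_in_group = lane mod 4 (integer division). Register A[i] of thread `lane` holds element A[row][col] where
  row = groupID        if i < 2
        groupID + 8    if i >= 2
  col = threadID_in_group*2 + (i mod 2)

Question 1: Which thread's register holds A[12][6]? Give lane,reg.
r=12->g=4,rb=1  c=6->t=3,b0=0
L=4*4+3=19  i=1*2+0=2

19,2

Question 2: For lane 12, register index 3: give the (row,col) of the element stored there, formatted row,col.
11,1

lane 12: G=3 (12/4), T=0 (12%4)
i=3: r=3+8=11, c=0*2+1=1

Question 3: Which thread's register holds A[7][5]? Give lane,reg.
r=7⇒gr=7,Rb=0  c=5⇒th=2,odd=1
L=7*4+2=30  i=0*2+1=1

30,1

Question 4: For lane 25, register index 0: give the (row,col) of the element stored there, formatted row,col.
6,2

lane 25->25/4=6, 25 mod 4=1
i=0  r:6+0->6  c:2·1+0->2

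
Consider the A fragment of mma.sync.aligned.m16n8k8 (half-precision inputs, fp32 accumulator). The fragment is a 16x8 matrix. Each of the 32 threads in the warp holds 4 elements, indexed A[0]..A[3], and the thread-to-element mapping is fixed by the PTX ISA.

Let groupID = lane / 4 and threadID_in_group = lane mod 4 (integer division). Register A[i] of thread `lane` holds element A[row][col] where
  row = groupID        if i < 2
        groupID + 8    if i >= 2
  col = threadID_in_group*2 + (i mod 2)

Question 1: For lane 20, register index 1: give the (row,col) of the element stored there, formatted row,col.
5,1

20: g=5,t=0
[1] (5+0,0*2+1) = (5,1)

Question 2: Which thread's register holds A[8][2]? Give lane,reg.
1,2

r=8→G=0,rhi=1  c=2→T=1,p=0
L=0*4+1=1  i=1*2+0=2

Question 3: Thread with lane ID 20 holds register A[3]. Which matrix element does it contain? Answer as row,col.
lane 20: g=5 (20/4), t=0 (20%4)
i=3: r=5+8=13, c=0*2+1=1

13,1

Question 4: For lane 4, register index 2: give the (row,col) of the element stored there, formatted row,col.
L=4->g=4>>2=1, t=4&3=0
[2]->row 1+8=9  col 0·2+0=0

9,0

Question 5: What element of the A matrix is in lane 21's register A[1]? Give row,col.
L=21→G=21>>2=5, T=21&3=1
[1]→row 5+0=5  col 1·2+1=3

5,3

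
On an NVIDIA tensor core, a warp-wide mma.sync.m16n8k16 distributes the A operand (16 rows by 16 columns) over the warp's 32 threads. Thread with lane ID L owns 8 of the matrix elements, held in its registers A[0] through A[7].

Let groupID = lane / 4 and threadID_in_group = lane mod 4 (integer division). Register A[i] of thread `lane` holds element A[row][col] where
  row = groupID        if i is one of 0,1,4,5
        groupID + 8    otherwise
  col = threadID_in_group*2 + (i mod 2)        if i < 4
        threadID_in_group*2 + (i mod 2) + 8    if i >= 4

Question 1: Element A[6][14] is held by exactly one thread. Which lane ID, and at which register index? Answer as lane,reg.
27,4

r:6=>grp=6,rB=0  c:14=>cB=1,tig=3,lo=0
L=6*4+3=27  i=1*4+0*2+0=4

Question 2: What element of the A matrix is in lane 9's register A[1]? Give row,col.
2,3

L=9⇒gr=9>>2=2, th=9&3=1
[1]⇒row 2+0=2  col 1·2+1+0=3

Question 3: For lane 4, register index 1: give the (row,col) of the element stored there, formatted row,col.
1,1

4: grp=1,tig=0
[1] (1+0,0*2+1+0) = (1,1)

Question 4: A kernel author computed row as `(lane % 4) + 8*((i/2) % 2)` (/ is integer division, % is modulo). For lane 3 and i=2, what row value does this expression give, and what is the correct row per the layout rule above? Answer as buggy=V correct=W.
`(lane % 4) + 8*((i/2) % 2)`[3,2]→11
lane 3: G=0 (3/4), T=3 (3%4)
i=2: r=0+8=8, c=3*2+0+0=6
row: 11 vs 8

buggy=11 correct=8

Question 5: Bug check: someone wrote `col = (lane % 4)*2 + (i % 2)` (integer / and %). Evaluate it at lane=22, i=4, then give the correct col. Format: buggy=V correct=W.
buggy=4 correct=12

`(lane % 4)*2 + (i % 2)`[22,4]=>4
L=22=>grp=22>>2=5, tig=22&3=2
[4]=>row 5+0=5  col 2·2+0+8=12
col: 4 vs 12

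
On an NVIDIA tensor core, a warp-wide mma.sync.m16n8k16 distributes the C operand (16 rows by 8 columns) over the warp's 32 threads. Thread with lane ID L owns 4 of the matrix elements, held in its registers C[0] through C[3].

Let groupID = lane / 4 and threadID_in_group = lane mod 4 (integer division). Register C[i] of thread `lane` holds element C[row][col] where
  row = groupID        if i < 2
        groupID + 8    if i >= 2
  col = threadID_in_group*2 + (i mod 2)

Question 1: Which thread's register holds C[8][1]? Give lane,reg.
0,3

r=8->g=0,rb=1  c=1->t=0,b0=1
L=0*4+0=0  i=1*2+1=3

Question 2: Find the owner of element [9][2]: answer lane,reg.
5,2

r: 9->gid=1,r8=1  c: 2->tid=1,i&1=0
L=1*4+1=5  i=1*2+0=2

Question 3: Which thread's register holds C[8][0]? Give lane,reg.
r=8->g=0,rb=1  c=0->t=0,b0=0
L=0*4+0=0  i=1*2+0=2

0,2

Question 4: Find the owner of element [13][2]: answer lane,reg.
21,2

r=13⇒gr=5,Rb=1  c=2⇒th=1,odd=0
L=5*4+1=21  i=1*2+0=2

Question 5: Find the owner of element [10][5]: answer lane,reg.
r=10⇒gr=2,Rb=1  c=5⇒th=2,odd=1
L=2*4+2=10  i=1*2+1=3

10,3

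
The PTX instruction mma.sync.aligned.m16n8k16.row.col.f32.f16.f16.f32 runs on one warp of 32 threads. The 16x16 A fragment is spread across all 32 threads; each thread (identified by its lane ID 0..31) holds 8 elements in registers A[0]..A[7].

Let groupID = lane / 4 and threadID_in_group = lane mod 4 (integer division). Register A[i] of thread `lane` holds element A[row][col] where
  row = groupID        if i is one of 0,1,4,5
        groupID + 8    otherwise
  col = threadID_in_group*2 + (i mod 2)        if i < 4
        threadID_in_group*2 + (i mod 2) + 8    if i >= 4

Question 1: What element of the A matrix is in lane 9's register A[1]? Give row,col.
lane 9→9/4=2, 9 mod 4=1
i=1  r:2+0→2  c:2·1+1+0→3

2,3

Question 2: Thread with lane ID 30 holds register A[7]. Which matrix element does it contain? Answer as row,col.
30: g=7,t=2
[7] (7+8,2*2+1+8) = (15,13)

15,13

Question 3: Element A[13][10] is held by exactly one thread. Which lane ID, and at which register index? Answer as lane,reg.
21,6

r: 13->gid=5,r8=1  c: 10->c8=1,tid=1,i&1=0
L=5*4+1=21  i=1*4+1*2+0=6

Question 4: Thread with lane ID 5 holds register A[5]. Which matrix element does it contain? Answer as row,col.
lane 5⇒5/4=1, 5 mod 4=1
i=5  r:1+0⇒1  c:2·1+1+8⇒11

1,11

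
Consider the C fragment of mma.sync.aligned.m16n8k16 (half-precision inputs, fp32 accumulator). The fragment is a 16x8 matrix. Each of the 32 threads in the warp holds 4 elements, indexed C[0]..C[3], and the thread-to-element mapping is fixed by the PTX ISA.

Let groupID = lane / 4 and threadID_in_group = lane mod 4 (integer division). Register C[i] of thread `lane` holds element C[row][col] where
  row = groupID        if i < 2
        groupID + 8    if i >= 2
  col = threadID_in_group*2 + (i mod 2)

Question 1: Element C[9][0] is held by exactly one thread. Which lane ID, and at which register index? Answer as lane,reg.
r=9⇒gr=1,Rb=1  c=0⇒th=0,odd=0
L=1*4+0=4  i=1*2+0=2

4,2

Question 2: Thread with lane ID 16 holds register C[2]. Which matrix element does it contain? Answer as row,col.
12,0

lane 16=>16/4=4, 16 mod 4=0
i=2  r:4+8=>12  c:2·0+0=>0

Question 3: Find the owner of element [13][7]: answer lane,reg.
r=13→G=5,rhi=1  c=7→T=3,p=1
L=5*4+3=23  i=1*2+1=3

23,3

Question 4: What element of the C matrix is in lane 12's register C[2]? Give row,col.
11,0

lane 12: G=3 (12/4), T=0 (12%4)
i=2: r=3+8=11, c=0*2+0=0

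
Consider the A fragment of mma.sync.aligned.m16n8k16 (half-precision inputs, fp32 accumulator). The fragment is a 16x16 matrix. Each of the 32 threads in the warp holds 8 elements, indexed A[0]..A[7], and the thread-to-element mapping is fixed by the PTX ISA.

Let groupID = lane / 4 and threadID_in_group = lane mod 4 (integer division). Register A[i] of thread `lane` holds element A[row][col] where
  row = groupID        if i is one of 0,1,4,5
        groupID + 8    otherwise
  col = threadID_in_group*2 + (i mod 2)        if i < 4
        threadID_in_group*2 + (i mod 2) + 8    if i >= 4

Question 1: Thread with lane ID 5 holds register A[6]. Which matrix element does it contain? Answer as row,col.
5: grp=1,tig=1
[6] (1+8,1*2+0+8) = (9,10)

9,10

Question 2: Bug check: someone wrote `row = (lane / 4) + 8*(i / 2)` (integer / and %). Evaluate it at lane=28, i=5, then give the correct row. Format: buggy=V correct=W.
`(lane / 4) + 8*(i / 2)`[28,5]->23
lane 28->28/4=7, 28 mod 4=0
i=5  r:7+0->7  c:2·0+1+8->9
row: 23 vs 7

buggy=23 correct=7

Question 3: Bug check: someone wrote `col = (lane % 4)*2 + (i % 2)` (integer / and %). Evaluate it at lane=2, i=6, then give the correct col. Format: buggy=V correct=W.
`(lane % 4)*2 + (i % 2)`[2,6]->4
lane 2->2/4=0, 2 mod 4=2
i=6  r:0+8->8  c:2·2+0+8->12
col: 4 vs 12

buggy=4 correct=12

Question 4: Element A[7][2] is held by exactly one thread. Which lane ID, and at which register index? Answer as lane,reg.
29,0

r=7→G=7,rhi=0  c=2→chi=0,T=1,p=0
L=7*4+1=29  i=0*4+0*2+0=0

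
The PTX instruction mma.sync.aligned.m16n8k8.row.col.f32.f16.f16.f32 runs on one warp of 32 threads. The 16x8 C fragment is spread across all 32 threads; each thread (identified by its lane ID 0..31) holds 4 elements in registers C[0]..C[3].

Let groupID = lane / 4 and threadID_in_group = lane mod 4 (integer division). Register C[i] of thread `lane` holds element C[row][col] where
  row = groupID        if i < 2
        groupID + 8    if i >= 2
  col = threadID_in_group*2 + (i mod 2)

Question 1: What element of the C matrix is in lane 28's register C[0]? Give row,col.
7,0

lane 28->28/4=7, 28 mod 4=0
i=0  r:7+0->7  c:2·0+0->0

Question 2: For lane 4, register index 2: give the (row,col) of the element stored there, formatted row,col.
9,0

L=4→G=4>>2=1, T=4&3=0
[2]→row 1+8=9  col 0·2+0=0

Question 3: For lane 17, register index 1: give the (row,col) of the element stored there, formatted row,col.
lane 17: gr=4 (17/4), th=1 (17%4)
i=1: r=4+0=4, c=1*2+1=3

4,3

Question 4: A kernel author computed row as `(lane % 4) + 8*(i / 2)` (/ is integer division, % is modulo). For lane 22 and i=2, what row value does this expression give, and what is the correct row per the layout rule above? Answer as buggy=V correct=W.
`(lane % 4) + 8*(i / 2)`[22,2]=>10
lane 22=>22/4=5, 22 mod 4=2
i=2  r:5+8=>13  c:2·2+0=>4
row: 10 vs 13

buggy=10 correct=13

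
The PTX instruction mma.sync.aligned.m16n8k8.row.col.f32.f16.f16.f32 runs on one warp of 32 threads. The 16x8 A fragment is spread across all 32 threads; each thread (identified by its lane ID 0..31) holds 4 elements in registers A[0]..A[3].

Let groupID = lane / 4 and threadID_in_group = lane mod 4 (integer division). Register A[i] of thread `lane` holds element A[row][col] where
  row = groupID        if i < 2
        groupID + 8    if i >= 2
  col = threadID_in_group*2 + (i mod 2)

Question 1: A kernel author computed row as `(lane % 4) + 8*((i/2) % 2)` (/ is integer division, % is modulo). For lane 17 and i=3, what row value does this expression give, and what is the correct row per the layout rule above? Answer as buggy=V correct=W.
buggy=9 correct=12

`(lane % 4) + 8*((i/2) % 2)`[17,3]⇒9
17: gr=4,th=1
[3] (4+8,1*2+1) = (12,3)
row: 9 vs 12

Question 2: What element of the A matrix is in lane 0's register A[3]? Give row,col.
8,1

lane 0→0/4=0, 0 mod 4=0
i=3  r:0+8→8  c:2·0+1→1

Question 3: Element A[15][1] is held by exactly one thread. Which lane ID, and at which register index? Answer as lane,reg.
28,3

r=15→G=7,rhi=1  c=1→T=0,p=1
L=7*4+0=28  i=1*2+1=3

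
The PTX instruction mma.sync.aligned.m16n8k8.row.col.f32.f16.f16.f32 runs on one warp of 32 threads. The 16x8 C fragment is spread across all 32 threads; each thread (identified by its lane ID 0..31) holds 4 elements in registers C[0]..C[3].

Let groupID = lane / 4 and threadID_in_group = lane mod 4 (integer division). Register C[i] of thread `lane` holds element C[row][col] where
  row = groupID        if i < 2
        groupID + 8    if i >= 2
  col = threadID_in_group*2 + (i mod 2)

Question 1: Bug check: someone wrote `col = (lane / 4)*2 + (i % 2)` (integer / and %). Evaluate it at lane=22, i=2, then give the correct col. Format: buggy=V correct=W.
`(lane / 4)*2 + (i % 2)`[22,2]->10
22: g=5,t=2
[2] (5+8,2*2+0) = (13,4)
col: 10 vs 4

buggy=10 correct=4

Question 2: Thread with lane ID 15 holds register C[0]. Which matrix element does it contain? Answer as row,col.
3,6

lane 15->15/4=3, 15 mod 4=3
i=0  r:3+0->3  c:2·3+0->6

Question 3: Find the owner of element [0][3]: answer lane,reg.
1,1

r:0=>grp=0,rB=0  c:3=>tig=1,lo=1
L=0*4+1=1  i=0*2+1=1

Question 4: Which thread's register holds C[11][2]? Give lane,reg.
r: 11->gid=3,r8=1  c: 2->tid=1,i&1=0
L=3*4+1=13  i=1*2+0=2

13,2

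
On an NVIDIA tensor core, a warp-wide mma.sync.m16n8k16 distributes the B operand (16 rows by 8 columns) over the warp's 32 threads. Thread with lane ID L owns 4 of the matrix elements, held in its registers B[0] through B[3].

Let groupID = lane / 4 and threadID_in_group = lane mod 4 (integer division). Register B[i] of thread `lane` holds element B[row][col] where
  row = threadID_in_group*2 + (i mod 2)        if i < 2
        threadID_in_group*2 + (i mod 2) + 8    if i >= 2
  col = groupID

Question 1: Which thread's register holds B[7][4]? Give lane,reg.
c=4⇒gr=4  r=7⇒Rb=0,th=3,odd=1
L=4*4+3=19  i=0*2+1=1

19,1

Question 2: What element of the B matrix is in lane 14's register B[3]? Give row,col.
L=14→G=14>>2=3, T=14&3=2
[3]→row 2·2+1+8=13  col G=3

13,3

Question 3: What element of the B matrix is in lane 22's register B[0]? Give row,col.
22: grp=5,tig=2
[0] (2*2+0+0,5) = (4,5)

4,5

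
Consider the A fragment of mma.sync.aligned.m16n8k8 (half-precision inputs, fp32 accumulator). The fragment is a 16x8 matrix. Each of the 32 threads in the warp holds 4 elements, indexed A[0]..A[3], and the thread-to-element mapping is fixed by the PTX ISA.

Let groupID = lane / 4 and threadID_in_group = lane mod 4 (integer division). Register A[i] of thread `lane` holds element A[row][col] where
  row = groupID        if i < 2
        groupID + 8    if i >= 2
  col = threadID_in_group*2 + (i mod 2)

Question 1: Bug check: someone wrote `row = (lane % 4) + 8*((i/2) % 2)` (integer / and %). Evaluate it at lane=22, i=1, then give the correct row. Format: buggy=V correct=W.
buggy=2 correct=5

`(lane % 4) + 8*((i/2) % 2)`[22,1]⇒2
lane 22⇒22/4=5, 22 mod 4=2
i=1  r:5+0⇒5  c:2·2+1⇒5
row: 2 vs 5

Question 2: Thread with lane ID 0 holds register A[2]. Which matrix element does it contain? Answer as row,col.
8,0

lane 0→0/4=0, 0 mod 4=0
i=2  r:0+8→8  c:2·0+0→0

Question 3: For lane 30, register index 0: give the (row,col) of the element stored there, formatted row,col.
7,4

lane 30→30/4=7, 30 mod 4=2
i=0  r:7+0→7  c:2·2+0→4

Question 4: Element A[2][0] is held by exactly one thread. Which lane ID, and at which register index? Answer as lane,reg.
r: 2->gid=2,r8=0  c: 0->tid=0,i&1=0
L=2*4+0=8  i=0*2+0=0

8,0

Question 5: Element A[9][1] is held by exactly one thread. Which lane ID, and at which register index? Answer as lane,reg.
4,3

r:9=>grp=1,rB=1  c:1=>tig=0,lo=1
L=1*4+0=4  i=1*2+1=3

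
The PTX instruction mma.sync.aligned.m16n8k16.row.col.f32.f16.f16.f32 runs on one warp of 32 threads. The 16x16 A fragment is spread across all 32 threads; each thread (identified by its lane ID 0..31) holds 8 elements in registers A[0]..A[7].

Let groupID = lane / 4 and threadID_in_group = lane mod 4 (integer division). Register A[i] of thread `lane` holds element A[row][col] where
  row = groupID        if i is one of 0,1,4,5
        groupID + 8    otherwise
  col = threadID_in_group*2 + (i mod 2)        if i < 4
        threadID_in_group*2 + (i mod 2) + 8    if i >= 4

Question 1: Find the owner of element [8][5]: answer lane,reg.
r=8⇒gr=0,Rb=1  c=5⇒Cb=0,th=2,odd=1
L=0*4+2=2  i=0*4+1*2+1=3

2,3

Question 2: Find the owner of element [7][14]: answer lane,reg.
r=7⇒gr=7,Rb=0  c=14⇒Cb=1,th=3,odd=0
L=7*4+3=31  i=1*4+0*2+0=4

31,4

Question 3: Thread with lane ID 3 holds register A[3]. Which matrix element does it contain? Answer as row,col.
lane 3: G=0 (3/4), T=3 (3%4)
i=3: r=0+8=8, c=3*2+1+0=7

8,7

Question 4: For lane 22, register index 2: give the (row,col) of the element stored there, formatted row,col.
13,4

22: G=5,T=2
[2] (5+8,2*2+0+0) = (13,4)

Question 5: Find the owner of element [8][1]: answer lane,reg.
r: 8->gid=0,r8=1  c: 1->c8=0,tid=0,i&1=1
L=0*4+0=0  i=0*4+1*2+1=3

0,3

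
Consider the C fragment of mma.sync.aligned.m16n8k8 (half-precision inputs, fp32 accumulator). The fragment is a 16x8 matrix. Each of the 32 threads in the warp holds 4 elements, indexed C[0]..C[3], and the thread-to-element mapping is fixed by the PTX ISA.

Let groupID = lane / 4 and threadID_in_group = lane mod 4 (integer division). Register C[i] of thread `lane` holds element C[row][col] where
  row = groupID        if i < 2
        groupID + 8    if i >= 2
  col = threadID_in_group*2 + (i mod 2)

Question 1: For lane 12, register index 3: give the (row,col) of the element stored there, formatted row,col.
11,1

lane 12->12/4=3, 12 mod 4=0
i=3  r:3+8->11  c:2·0+1->1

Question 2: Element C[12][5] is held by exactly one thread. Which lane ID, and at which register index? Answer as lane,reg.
18,3

r=12->g=4,rb=1  c=5->t=2,b0=1
L=4*4+2=18  i=1*2+1=3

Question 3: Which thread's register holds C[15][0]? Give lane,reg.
r=15->g=7,rb=1  c=0->t=0,b0=0
L=7*4+0=28  i=1*2+0=2

28,2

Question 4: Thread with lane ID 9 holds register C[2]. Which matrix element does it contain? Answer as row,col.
L=9->gid=9>>2=2, tid=9&3=1
[2]->row 2+8=10  col 1·2+0=2

10,2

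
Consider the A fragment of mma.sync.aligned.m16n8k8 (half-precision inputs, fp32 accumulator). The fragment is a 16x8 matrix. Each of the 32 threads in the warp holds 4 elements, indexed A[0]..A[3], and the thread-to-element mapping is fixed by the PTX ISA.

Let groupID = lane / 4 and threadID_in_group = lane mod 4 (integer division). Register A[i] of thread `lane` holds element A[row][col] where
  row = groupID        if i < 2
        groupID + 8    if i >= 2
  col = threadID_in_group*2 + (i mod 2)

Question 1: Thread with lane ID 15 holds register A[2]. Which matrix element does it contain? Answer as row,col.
lane 15→15/4=3, 15 mod 4=3
i=2  r:3+8→11  c:2·3+0→6

11,6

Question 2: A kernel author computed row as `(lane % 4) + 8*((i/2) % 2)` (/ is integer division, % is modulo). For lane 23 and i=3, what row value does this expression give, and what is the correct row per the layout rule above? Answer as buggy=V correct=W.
buggy=11 correct=13

`(lane % 4) + 8*((i/2) % 2)`[23,3]->11
23: g=5,t=3
[3] (5+8,3*2+1) = (13,7)
row: 11 vs 13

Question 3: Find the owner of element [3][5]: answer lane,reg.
14,1

r=3→G=3,rhi=0  c=5→T=2,p=1
L=3*4+2=14  i=0*2+1=1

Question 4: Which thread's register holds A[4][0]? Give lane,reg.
r: 4->gid=4,r8=0  c: 0->tid=0,i&1=0
L=4*4+0=16  i=0*2+0=0

16,0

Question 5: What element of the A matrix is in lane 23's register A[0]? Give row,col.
5,6

lane 23: gid=5 (23/4), tid=3 (23%4)
i=0: r=5+0=5, c=3*2+0=6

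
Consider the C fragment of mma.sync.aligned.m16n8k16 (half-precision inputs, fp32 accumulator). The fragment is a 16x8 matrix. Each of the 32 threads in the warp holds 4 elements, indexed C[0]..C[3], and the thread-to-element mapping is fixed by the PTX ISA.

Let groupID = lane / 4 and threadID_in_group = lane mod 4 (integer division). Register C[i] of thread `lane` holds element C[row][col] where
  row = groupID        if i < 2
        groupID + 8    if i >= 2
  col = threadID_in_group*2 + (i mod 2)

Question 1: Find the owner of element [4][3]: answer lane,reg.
r: 4->gid=4,r8=0  c: 3->tid=1,i&1=1
L=4*4+1=17  i=0*2+1=1

17,1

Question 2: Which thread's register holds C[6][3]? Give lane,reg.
25,1

r=6→G=6,rhi=0  c=3→T=1,p=1
L=6*4+1=25  i=0*2+1=1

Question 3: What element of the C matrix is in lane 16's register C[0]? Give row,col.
lane 16=>16/4=4, 16 mod 4=0
i=0  r:4+0=>4  c:2·0+0=>0

4,0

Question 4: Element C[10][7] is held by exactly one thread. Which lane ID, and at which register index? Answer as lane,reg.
11,3

r=10->g=2,rb=1  c=7->t=3,b0=1
L=2*4+3=11  i=1*2+1=3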